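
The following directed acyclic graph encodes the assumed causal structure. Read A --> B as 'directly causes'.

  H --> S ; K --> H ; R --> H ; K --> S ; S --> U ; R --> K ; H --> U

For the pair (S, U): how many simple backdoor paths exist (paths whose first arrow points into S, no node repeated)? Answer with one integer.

A backdoor path from S to U is any simple undirected path whose first edge points into S (i.e. leaves S via a parent).
Parents of S: {H, K}.
Enumerating:
  P1: S <- K <- R -> H -> U
  P2: S <- K -> H -> U
  P3: S <- H -> U
That exhausts the simple backdoor paths. Count: 3.

3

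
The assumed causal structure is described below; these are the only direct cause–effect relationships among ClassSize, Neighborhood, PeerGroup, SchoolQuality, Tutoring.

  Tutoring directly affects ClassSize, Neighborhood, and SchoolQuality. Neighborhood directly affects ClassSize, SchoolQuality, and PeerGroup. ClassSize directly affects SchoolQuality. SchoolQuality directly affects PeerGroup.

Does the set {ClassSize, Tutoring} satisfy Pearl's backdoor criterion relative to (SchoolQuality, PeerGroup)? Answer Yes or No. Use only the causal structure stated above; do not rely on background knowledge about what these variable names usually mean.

Backdoor paths from SchoolQuality to PeerGroup (paths whose first edge points into SchoolQuality):
  P1: SchoolQuality <- Tutoring -> Neighborhood -> PeerGroup
  P2: SchoolQuality <- Tutoring -> ClassSize <- Neighborhood -> PeerGroup
  P3: SchoolQuality <- Neighborhood -> PeerGroup
  P4: SchoolQuality <- ClassSize <- Tutoring -> Neighborhood -> PeerGroup
  P5: SchoolQuality <- ClassSize <- Neighborhood -> PeerGroup
Condition 1 (no descendant of SchoolQuality in the set): holds — descendants of SchoolQuality are {PeerGroup}; none are in {ClassSize, Tutoring}.
Condition 2 (every backdoor path blocked by {ClassSize, Tutoring}):
  P1: blocked at fork node Tutoring ∈ conditioning set.
  P2: blocked at fork node Tutoring ∈ conditioning set.
  P3: open — no interior node is in the conditioning set.
  P4: blocked at chain node ClassSize ∈ conditioning set.
  P5: blocked at chain node ClassSize ∈ conditioning set.
{ClassSize, Tutoring} does not satisfy the backdoor criterion.

No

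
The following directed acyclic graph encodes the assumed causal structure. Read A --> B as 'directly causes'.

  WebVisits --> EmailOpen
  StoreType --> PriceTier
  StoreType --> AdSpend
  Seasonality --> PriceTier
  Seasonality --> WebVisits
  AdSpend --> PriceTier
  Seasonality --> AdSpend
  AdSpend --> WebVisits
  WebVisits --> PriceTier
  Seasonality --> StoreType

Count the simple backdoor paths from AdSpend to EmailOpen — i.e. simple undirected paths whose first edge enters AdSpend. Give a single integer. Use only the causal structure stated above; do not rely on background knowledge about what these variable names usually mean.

7

A backdoor path from AdSpend to EmailOpen is any simple undirected path whose first edge points into AdSpend (i.e. leaves AdSpend via a parent).
Parents of AdSpend: {Seasonality, StoreType}.
Enumerating:
  P1: AdSpend <- Seasonality -> StoreType -> PriceTier <- WebVisits -> EmailOpen
  P2: AdSpend <- Seasonality -> WebVisits -> EmailOpen
  P3: AdSpend <- Seasonality -> PriceTier <- WebVisits -> EmailOpen
  P4: AdSpend <- StoreType <- Seasonality -> WebVisits -> EmailOpen
  P5: AdSpend <- StoreType <- Seasonality -> PriceTier <- WebVisits -> EmailOpen
  P6: AdSpend <- StoreType -> PriceTier <- Seasonality -> WebVisits -> EmailOpen
  P7: AdSpend <- StoreType -> PriceTier <- WebVisits -> EmailOpen
That exhausts the simple backdoor paths. Count: 7.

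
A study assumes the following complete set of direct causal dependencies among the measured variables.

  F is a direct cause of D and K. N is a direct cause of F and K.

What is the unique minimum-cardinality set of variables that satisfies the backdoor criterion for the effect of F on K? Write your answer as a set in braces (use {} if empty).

{N}

Variables eligible for adjustment (non-descendants of F, excluding F and K): {N}.
Backdoor paths from F to K:
  P1: F <- N -> K
The empty set is not sufficient: P1 (F <- N -> K) has no collider blocking it and no conditioned non-collider, so it is open.
Try {N}:
  P1: blocked at fork node N ∈ conditioning set.
{N} contains no descendant of F and blocks every backdoor path.
{N} is the unique smallest valid adjustment set.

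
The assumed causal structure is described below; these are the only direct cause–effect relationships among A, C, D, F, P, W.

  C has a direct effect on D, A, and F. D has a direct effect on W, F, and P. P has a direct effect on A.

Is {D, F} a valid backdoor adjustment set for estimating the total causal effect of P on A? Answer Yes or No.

Backdoor paths from P to A (paths whose first edge points into P):
  P1: P <- D <- C -> A
  P2: P <- D -> F <- C -> A
Condition 1 (no descendant of P in the set): holds — descendants of P are {A}; none are in {D, F}.
Condition 2 (every backdoor path blocked by {D, F}):
  P1: blocked at chain node D ∈ conditioning set.
  P2: blocked at fork node D ∈ conditioning set.
{D, F} satisfies the backdoor criterion.

Yes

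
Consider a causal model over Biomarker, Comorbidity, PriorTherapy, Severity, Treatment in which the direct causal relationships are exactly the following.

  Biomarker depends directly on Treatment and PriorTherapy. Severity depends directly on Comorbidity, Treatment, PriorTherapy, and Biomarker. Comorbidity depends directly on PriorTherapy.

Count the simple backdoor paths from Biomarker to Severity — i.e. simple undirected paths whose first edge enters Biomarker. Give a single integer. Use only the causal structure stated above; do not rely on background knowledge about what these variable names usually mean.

A backdoor path from Biomarker to Severity is any simple undirected path whose first edge points into Biomarker (i.e. leaves Biomarker via a parent).
Parents of Biomarker: {PriorTherapy, Treatment}.
Enumerating:
  P1: Biomarker <- PriorTherapy -> Comorbidity -> Severity
  P2: Biomarker <- PriorTherapy -> Severity
  P3: Biomarker <- Treatment -> Severity
That exhausts the simple backdoor paths. Count: 3.

3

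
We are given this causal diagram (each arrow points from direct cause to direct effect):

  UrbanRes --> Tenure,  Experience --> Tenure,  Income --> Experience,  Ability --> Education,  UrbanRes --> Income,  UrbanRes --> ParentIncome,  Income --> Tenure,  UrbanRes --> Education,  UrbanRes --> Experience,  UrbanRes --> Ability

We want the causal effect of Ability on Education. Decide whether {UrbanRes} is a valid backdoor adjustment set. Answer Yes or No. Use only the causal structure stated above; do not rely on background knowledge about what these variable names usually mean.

Yes

Backdoor paths from Ability to Education (paths whose first edge points into Ability):
  P1: Ability <- UrbanRes -> Education
Condition 1 (no descendant of Ability in the set): holds — descendants of Ability are {Education}; none are in {UrbanRes}.
Condition 2 (every backdoor path blocked by {UrbanRes}):
  P1: blocked at fork node UrbanRes ∈ conditioning set.
{UrbanRes} satisfies the backdoor criterion.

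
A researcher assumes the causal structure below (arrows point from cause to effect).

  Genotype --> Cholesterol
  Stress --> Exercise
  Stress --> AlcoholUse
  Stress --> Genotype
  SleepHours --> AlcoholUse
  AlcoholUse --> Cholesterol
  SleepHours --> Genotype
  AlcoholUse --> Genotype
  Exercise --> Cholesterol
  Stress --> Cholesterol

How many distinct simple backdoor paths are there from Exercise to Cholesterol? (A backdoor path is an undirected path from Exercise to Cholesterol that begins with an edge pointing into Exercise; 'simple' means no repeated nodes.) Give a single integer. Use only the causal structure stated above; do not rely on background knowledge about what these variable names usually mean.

A backdoor path from Exercise to Cholesterol is any simple undirected path whose first edge points into Exercise (i.e. leaves Exercise via a parent).
Parents of Exercise: {Stress}.
Enumerating:
  P1: Exercise <- Stress -> AlcoholUse <- SleepHours -> Genotype -> Cholesterol
  P2: Exercise <- Stress -> AlcoholUse -> Genotype -> Cholesterol
  P3: Exercise <- Stress -> AlcoholUse -> Cholesterol
  P4: Exercise <- Stress -> Genotype <- SleepHours -> AlcoholUse -> Cholesterol
  P5: Exercise <- Stress -> Genotype <- AlcoholUse -> Cholesterol
  P6: Exercise <- Stress -> Genotype -> Cholesterol
  P7: Exercise <- Stress -> Cholesterol
That exhausts the simple backdoor paths. Count: 7.

7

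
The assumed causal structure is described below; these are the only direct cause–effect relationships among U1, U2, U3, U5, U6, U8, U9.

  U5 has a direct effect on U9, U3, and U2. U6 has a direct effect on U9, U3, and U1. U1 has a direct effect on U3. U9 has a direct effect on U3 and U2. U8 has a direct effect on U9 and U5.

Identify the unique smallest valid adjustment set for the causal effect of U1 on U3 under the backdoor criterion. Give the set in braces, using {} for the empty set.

Variables eligible for adjustment (non-descendants of U1, excluding U1 and U3): {U2, U5, U6, U8, U9}.
Backdoor paths from U1 to U3:
  P1: U1 <- U6 -> U9 <- U8 -> U5 -> U3
  P2: U1 <- U6 -> U9 <- U5 -> U3
  P3: U1 <- U6 -> U9 -> U3
  P4: U1 <- U6 -> U9 -> U2 <- U5 -> U3
  P5: U1 <- U6 -> U3
The empty set is not sufficient: P3 (U1 <- U6 -> U9 -> U3) has no collider blocking it and no conditioned non-collider, so it is open.
Try {U6}:
  P1: blocked at fork node U6 ∈ conditioning set.
  P2: blocked at fork node U6 ∈ conditioning set.
  P3: blocked at fork node U6 ∈ conditioning set.
  P4: blocked at fork node U6 ∈ conditioning set.
  P5: blocked at fork node U6 ∈ conditioning set.
{U6} contains no descendant of U1 and blocks every backdoor path.
No other singleton works — e.g. {U8} leaves P3 open — so {U6} is the unique smallest valid adjustment set.

{U6}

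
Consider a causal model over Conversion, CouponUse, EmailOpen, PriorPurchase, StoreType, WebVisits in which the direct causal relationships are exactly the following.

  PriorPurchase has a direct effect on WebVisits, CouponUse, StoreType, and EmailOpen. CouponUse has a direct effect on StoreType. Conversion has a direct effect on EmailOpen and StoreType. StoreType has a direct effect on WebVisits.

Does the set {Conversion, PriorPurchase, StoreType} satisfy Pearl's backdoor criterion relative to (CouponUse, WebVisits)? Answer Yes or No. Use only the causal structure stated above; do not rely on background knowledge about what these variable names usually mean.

Backdoor paths from CouponUse to WebVisits (paths whose first edge points into CouponUse):
  P1: CouponUse <- PriorPurchase -> EmailOpen <- Conversion -> StoreType -> WebVisits
  P2: CouponUse <- PriorPurchase -> StoreType -> WebVisits
  P3: CouponUse <- PriorPurchase -> WebVisits
Condition 1 (no descendant of CouponUse in the set): FAILS — StoreType is a descendant of CouponUse.
Condition 2 (every backdoor path blocked by {Conversion, PriorPurchase, StoreType}):
  P1: blocked at fork node PriorPurchase ∈ conditioning set.
  P2: blocked at fork node PriorPurchase ∈ conditioning set.
  P3: blocked at fork node PriorPurchase ∈ conditioning set.
{Conversion, PriorPurchase, StoreType} does not satisfy the backdoor criterion.

No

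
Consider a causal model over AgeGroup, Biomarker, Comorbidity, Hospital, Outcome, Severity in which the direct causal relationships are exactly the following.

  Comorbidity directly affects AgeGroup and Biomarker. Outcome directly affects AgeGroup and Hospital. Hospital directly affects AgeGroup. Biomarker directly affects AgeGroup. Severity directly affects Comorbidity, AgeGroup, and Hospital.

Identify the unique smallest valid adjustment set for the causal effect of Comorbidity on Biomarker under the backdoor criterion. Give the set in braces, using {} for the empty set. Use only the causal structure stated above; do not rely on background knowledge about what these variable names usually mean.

{}

Variables eligible for adjustment (non-descendants of Comorbidity, excluding Comorbidity and Biomarker): {Hospital, Outcome, Severity}.
Backdoor paths from Comorbidity to Biomarker:
  P1: Comorbidity <- Severity -> Hospital <- Outcome -> AgeGroup <- Biomarker
  P2: Comorbidity <- Severity -> Hospital -> AgeGroup <- Biomarker
  P3: Comorbidity <- Severity -> AgeGroup <- Biomarker
Each backdoor path contains an unconditioned collider, so every path is already blocked with the empty conditioning set:
  P1: blocked at collider Hospital (neither it nor any descendant is in the conditioning set).
  P2: blocked at collider AgeGroup (neither it nor any descendant is in the conditioning set).
  P3: blocked at collider AgeGroup (neither it nor any descendant is in the conditioning set).
The empty set is therefore the unique smallest valid set.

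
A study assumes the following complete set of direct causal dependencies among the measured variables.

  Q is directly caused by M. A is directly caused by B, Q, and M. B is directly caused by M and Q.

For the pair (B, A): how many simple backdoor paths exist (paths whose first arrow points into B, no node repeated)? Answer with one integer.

A backdoor path from B to A is any simple undirected path whose first edge points into B (i.e. leaves B via a parent).
Parents of B: {M, Q}.
Enumerating:
  P1: B <- M -> Q -> A
  P2: B <- M -> A
  P3: B <- Q <- M -> A
  P4: B <- Q -> A
That exhausts the simple backdoor paths. Count: 4.

4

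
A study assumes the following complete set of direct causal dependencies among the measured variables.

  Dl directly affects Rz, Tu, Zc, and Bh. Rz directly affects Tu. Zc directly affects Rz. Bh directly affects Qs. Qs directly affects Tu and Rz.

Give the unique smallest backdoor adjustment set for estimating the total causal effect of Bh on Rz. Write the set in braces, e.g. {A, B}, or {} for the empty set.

Variables eligible for adjustment (non-descendants of Bh, excluding Bh and Rz): {Dl, Zc}.
Backdoor paths from Bh to Rz:
  P1: Bh <- Dl -> Zc -> Rz
  P2: Bh <- Dl -> Rz
  P3: Bh <- Dl -> Tu <- Qs -> Rz
  P4: Bh <- Dl -> Tu <- Rz
The empty set is not sufficient: P1 (Bh <- Dl -> Zc -> Rz) has no collider blocking it and no conditioned non-collider, so it is open.
Try {Dl}:
  P1: blocked at fork node Dl ∈ conditioning set.
  P2: blocked at fork node Dl ∈ conditioning set.
  P3: blocked at fork node Dl ∈ conditioning set.
  P4: blocked at fork node Dl ∈ conditioning set.
{Dl} contains no descendant of Bh and blocks every backdoor path.
No other singleton works — e.g. {Zc} leaves P2 open — so {Dl} is the unique smallest valid adjustment set.

{Dl}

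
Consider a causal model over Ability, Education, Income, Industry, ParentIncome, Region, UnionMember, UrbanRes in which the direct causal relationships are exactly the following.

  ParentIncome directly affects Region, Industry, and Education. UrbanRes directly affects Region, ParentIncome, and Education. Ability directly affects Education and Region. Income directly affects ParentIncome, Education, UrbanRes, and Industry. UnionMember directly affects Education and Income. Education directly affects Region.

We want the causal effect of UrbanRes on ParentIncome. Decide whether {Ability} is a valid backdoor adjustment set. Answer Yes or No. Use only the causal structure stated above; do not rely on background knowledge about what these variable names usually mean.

Backdoor paths from UrbanRes to ParentIncome (paths whose first edge points into UrbanRes):
  P1: UrbanRes <- Income <- UnionMember -> Education <- Ability -> Region <- ParentIncome
  P2: UrbanRes <- Income <- UnionMember -> Education <- ParentIncome
  P3: UrbanRes <- Income <- UnionMember -> Education -> Region <- ParentIncome
  P4: UrbanRes <- Income -> ParentIncome
  P5: UrbanRes <- Income -> Education <- Ability -> Region <- ParentIncome
  P6: UrbanRes <- Income -> Education <- ParentIncome
  P7: UrbanRes <- Income -> Education -> Region <- ParentIncome
  P8: UrbanRes <- Income -> Industry <- ParentIncome
Condition 1 (no descendant of UrbanRes in the set): holds — descendants of UrbanRes are {Education, Industry, ParentIncome, Region}; none are in {Ability}.
Condition 2 (every backdoor path blocked by {Ability}):
  P1: blocked at collider Education (neither it nor any descendant is in the conditioning set).
  P2: blocked at collider Education (neither it nor any descendant is in the conditioning set).
  P3: blocked at collider Region (neither it nor any descendant is in the conditioning set).
  P4: open — no interior node is in the conditioning set.
  P5: blocked at collider Education (neither it nor any descendant is in the conditioning set).
  P6: blocked at collider Education (neither it nor any descendant is in the conditioning set).
  P7: blocked at collider Region (neither it nor any descendant is in the conditioning set).
  P8: blocked at collider Industry (neither it nor any descendant is in the conditioning set).
{Ability} does not satisfy the backdoor criterion.

No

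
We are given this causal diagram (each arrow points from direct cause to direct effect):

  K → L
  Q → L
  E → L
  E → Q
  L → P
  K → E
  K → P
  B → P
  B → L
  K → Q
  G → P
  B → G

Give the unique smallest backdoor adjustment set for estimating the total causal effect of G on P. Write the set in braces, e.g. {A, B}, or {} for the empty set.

{B}

Variables eligible for adjustment (non-descendants of G, excluding G and P): {B, E, K, L, Q}.
Backdoor paths from G to P:
  P1: G <- B -> L <- K -> P
  P2: G <- B -> L <- E <- K -> P
  P3: G <- B -> L <- E -> Q <- K -> P
  P4: G <- B -> L <- Q <- K -> P
  P5: G <- B -> L <- Q <- E <- K -> P
  P6: G <- B -> L -> P
  P7: G <- B -> P
The empty set is not sufficient: P6 (G <- B -> L -> P) has no collider blocking it and no conditioned non-collider, so it is open.
Try {B}:
  P1: blocked at fork node B ∈ conditioning set.
  P2: blocked at fork node B ∈ conditioning set.
  P3: blocked at fork node B ∈ conditioning set.
  P4: blocked at fork node B ∈ conditioning set.
  P5: blocked at fork node B ∈ conditioning set.
  P6: blocked at fork node B ∈ conditioning set.
  P7: blocked at fork node B ∈ conditioning set.
{B} contains no descendant of G and blocks every backdoor path.
No other singleton works — e.g. {K} leaves P6 open — so {B} is the unique smallest valid adjustment set.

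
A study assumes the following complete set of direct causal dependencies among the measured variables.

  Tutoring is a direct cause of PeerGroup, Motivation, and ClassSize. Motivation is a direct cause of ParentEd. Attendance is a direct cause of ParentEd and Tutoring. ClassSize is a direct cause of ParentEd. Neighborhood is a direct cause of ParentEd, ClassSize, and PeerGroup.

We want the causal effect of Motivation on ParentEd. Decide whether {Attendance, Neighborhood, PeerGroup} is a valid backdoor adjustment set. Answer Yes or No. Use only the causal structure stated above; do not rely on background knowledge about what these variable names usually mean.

No

Backdoor paths from Motivation to ParentEd (paths whose first edge points into Motivation):
  P1: Motivation <- Tutoring <- Attendance -> ParentEd
  P2: Motivation <- Tutoring -> ClassSize <- Neighborhood -> ParentEd
  P3: Motivation <- Tutoring -> ClassSize -> ParentEd
  P4: Motivation <- Tutoring -> PeerGroup <- Neighborhood -> ClassSize -> ParentEd
  P5: Motivation <- Tutoring -> PeerGroup <- Neighborhood -> ParentEd
Condition 1 (no descendant of Motivation in the set): holds — descendants of Motivation are {ParentEd}; none are in {Attendance, Neighborhood, PeerGroup}.
Condition 2 (every backdoor path blocked by {Attendance, Neighborhood, PeerGroup}):
  P1: blocked at fork node Attendance ∈ conditioning set.
  P2: blocked at collider ClassSize (neither it nor any descendant is in the conditioning set).
  P3: open — no interior node is in the conditioning set.
  P4: blocked at fork node Neighborhood ∈ conditioning set.
  P5: blocked at fork node Neighborhood ∈ conditioning set.
{Attendance, Neighborhood, PeerGroup} does not satisfy the backdoor criterion.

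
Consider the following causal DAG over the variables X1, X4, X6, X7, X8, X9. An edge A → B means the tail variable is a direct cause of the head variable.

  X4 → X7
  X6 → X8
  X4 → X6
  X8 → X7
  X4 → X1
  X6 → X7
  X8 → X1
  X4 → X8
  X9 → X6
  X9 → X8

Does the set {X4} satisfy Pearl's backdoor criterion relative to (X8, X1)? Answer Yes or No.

Yes

Backdoor paths from X8 to X1 (paths whose first edge points into X8):
  P1: X8 <- X4 -> X1
  P2: X8 <- X9 -> X6 <- X4 -> X1
  P3: X8 <- X9 -> X6 -> X7 <- X4 -> X1
  P4: X8 <- X6 <- X4 -> X1
  P5: X8 <- X6 -> X7 <- X4 -> X1
Condition 1 (no descendant of X8 in the set): holds — descendants of X8 are {X1, X7}; none are in {X4}.
Condition 2 (every backdoor path blocked by {X4}):
  P1: blocked at fork node X4 ∈ conditioning set.
  P2: blocked at collider X6 (neither it nor any descendant is in the conditioning set).
  P3: blocked at collider X7 (neither it nor any descendant is in the conditioning set).
  P4: blocked at fork node X4 ∈ conditioning set.
  P5: blocked at collider X7 (neither it nor any descendant is in the conditioning set).
{X4} satisfies the backdoor criterion.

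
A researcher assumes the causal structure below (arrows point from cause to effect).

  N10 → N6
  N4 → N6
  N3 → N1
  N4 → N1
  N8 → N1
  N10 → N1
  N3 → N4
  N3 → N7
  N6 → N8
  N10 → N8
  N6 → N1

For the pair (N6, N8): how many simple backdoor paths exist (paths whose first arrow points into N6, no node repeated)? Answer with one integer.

6

A backdoor path from N6 to N8 is any simple undirected path whose first edge points into N6 (i.e. leaves N6 via a parent).
Parents of N6: {N10, N4}.
Enumerating:
  P1: N6 <- N4 <- N3 -> N1 <- N10 -> N8
  P2: N6 <- N4 <- N3 -> N1 <- N8
  P3: N6 <- N4 -> N1 <- N10 -> N8
  P4: N6 <- N4 -> N1 <- N8
  P5: N6 <- N10 -> N8
  P6: N6 <- N10 -> N1 <- N8
That exhausts the simple backdoor paths. Count: 6.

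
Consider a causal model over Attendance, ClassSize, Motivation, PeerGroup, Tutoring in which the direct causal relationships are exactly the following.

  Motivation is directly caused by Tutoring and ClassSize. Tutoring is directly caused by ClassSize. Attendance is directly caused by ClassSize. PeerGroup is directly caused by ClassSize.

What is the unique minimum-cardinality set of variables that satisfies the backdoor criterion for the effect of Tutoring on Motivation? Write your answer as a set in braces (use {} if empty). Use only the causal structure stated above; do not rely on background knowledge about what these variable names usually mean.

Variables eligible for adjustment (non-descendants of Tutoring, excluding Tutoring and Motivation): {Attendance, ClassSize, PeerGroup}.
Backdoor paths from Tutoring to Motivation:
  P1: Tutoring <- ClassSize -> Motivation
The empty set is not sufficient: P1 (Tutoring <- ClassSize -> Motivation) has no collider blocking it and no conditioned non-collider, so it is open.
Try {ClassSize}:
  P1: blocked at fork node ClassSize ∈ conditioning set.
{ClassSize} contains no descendant of Tutoring and blocks every backdoor path.
No other singleton works — e.g. {Attendance} leaves P1 open — so {ClassSize} is the unique smallest valid adjustment set.

{ClassSize}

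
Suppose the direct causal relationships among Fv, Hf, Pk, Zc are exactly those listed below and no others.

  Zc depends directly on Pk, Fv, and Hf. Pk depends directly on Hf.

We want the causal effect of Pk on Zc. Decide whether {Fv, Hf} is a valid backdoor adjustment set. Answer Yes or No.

Backdoor paths from Pk to Zc (paths whose first edge points into Pk):
  P1: Pk <- Hf -> Zc
Condition 1 (no descendant of Pk in the set): holds — descendants of Pk are {Zc}; none are in {Fv, Hf}.
Condition 2 (every backdoor path blocked by {Fv, Hf}):
  P1: blocked at fork node Hf ∈ conditioning set.
{Fv, Hf} satisfies the backdoor criterion.

Yes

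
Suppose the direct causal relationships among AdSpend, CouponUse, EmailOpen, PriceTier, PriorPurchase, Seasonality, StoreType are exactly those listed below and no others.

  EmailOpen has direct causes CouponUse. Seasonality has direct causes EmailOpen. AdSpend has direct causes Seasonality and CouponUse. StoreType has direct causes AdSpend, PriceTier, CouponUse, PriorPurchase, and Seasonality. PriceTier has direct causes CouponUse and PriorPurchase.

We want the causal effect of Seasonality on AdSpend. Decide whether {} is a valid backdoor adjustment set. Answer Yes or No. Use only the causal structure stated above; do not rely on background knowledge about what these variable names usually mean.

Backdoor paths from Seasonality to AdSpend (paths whose first edge points into Seasonality):
  P1: Seasonality <- EmailOpen <- CouponUse -> PriceTier <- PriorPurchase -> StoreType <- AdSpend
  P2: Seasonality <- EmailOpen <- CouponUse -> PriceTier -> StoreType <- AdSpend
  P3: Seasonality <- EmailOpen <- CouponUse -> AdSpend
  P4: Seasonality <- EmailOpen <- CouponUse -> StoreType <- AdSpend
Condition 1 (no descendant of Seasonality in the set): holds — descendants of Seasonality are {AdSpend, StoreType}; none are in {}.
Condition 2 (every backdoor path blocked by {}):
  P1: blocked at collider PriceTier (neither it nor any descendant is in the conditioning set).
  P2: blocked at collider StoreType (neither it nor any descendant is in the conditioning set).
  P3: open — no interior node is in the conditioning set.
  P4: blocked at collider StoreType (neither it nor any descendant is in the conditioning set).
{} does not satisfy the backdoor criterion.

No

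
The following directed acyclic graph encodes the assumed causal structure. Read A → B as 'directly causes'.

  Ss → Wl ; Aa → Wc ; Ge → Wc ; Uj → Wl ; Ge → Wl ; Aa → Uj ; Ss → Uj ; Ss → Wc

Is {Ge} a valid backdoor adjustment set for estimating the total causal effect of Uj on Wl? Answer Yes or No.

No

Backdoor paths from Uj to Wl (paths whose first edge points into Uj):
  P1: Uj <- Ss -> Wl
  P2: Uj <- Ss -> Wc <- Ge -> Wl
  P3: Uj <- Aa -> Wc <- Ss -> Wl
  P4: Uj <- Aa -> Wc <- Ge -> Wl
Condition 1 (no descendant of Uj in the set): holds — descendants of Uj are {Wl}; none are in {Ge}.
Condition 2 (every backdoor path blocked by {Ge}):
  P1: open — no interior node is in the conditioning set.
  P2: blocked at collider Wc (neither it nor any descendant is in the conditioning set).
  P3: blocked at collider Wc (neither it nor any descendant is in the conditioning set).
  P4: blocked at collider Wc (neither it nor any descendant is in the conditioning set).
{Ge} does not satisfy the backdoor criterion.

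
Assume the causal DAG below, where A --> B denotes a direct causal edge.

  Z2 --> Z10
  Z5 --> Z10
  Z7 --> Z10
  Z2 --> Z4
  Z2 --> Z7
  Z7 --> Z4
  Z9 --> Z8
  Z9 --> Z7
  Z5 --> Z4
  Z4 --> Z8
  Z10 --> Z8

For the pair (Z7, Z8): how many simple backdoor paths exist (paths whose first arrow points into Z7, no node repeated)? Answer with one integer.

5

A backdoor path from Z7 to Z8 is any simple undirected path whose first edge points into Z7 (i.e. leaves Z7 via a parent).
Parents of Z7: {Z2, Z9}.
Enumerating:
  P1: Z7 <- Z9 -> Z8
  P2: Z7 <- Z2 -> Z4 <- Z5 -> Z10 -> Z8
  P3: Z7 <- Z2 -> Z4 -> Z8
  P4: Z7 <- Z2 -> Z10 <- Z5 -> Z4 -> Z8
  P5: Z7 <- Z2 -> Z10 -> Z8
That exhausts the simple backdoor paths. Count: 5.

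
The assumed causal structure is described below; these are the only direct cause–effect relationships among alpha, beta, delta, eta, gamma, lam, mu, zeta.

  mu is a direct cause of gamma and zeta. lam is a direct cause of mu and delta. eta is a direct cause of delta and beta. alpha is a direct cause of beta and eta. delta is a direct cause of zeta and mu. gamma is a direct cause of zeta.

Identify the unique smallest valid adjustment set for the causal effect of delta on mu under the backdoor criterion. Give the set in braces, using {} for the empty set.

Variables eligible for adjustment (non-descendants of delta, excluding delta and mu): {alpha, beta, eta, lam}.
Backdoor paths from delta to mu:
  P1: delta <- lam -> mu
The empty set is not sufficient: P1 (delta <- lam -> mu) has no collider blocking it and no conditioned non-collider, so it is open.
Try {lam}:
  P1: blocked at fork node lam ∈ conditioning set.
{lam} contains no descendant of delta and blocks every backdoor path.
No other singleton works — e.g. {alpha} leaves P1 open — so {lam} is the unique smallest valid adjustment set.

{lam}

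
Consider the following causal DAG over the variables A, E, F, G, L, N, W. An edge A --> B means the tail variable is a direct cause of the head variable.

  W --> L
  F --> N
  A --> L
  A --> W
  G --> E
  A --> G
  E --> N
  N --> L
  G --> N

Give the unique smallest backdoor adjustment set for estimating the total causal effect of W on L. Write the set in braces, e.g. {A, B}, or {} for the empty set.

{A}

Variables eligible for adjustment (non-descendants of W, excluding W and L): {A, E, F, G, N}.
Backdoor paths from W to L:
  P1: W <- A -> G -> E -> N -> L
  P2: W <- A -> G -> N -> L
  P3: W <- A -> L
The empty set is not sufficient: P1 (W <- A -> G -> E -> N -> L) has no collider blocking it and no conditioned non-collider, so it is open.
Try {A}:
  P1: blocked at fork node A ∈ conditioning set.
  P2: blocked at fork node A ∈ conditioning set.
  P3: blocked at fork node A ∈ conditioning set.
{A} contains no descendant of W and blocks every backdoor path.
No other singleton works — e.g. {G} leaves P3 open — so {A} is the unique smallest valid adjustment set.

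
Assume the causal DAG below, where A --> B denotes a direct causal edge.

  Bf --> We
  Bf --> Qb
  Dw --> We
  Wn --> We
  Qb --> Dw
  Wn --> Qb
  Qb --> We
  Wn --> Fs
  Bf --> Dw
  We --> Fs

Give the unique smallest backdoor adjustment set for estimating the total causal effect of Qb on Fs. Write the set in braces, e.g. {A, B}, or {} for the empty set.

{Bf, Wn}

Variables eligible for adjustment (non-descendants of Qb, excluding Qb and Fs): {Bf, Wn}.
Backdoor paths from Qb to Fs:
  P1: Qb <- Wn -> We -> Fs
  P2: Qb <- Wn -> Fs
  P3: Qb <- Bf -> Dw -> We <- Wn -> Fs
  P4: Qb <- Bf -> Dw -> We -> Fs
  P5: Qb <- Bf -> We <- Wn -> Fs
  P6: Qb <- Bf -> We -> Fs
The empty set is not sufficient: P1 (Qb <- Wn -> We -> Fs) has no collider blocking it and no conditioned non-collider, so it is open.
Try {Bf, Wn}:
  P1: blocked at fork node Wn ∈ conditioning set.
  P2: blocked at fork node Wn ∈ conditioning set.
  P3: blocked at fork node Bf ∈ conditioning set.
  P4: blocked at fork node Bf ∈ conditioning set.
  P5: blocked at fork node Bf ∈ conditioning set.
  P6: blocked at fork node Bf ∈ conditioning set.
{Bf, Wn} contains no descendant of Qb and blocks every backdoor path.
Every element of {Bf, Wn} is needed (dropping Bf leaves P4 open; dropping Wn leaves P1 open), so no proper subset is valid.
Among all size-2 subsets of the eligible variables, only {Bf, Wn} blocks every backdoor path, so it is the unique smallest valid adjustment set.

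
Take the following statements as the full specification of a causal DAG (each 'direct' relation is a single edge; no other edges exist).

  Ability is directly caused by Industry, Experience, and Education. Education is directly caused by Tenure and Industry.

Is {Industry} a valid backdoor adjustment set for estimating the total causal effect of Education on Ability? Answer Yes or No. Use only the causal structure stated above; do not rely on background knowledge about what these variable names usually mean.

Yes

Backdoor paths from Education to Ability (paths whose first edge points into Education):
  P1: Education <- Industry -> Ability
Condition 1 (no descendant of Education in the set): holds — descendants of Education are {Ability}; none are in {Industry}.
Condition 2 (every backdoor path blocked by {Industry}):
  P1: blocked at fork node Industry ∈ conditioning set.
{Industry} satisfies the backdoor criterion.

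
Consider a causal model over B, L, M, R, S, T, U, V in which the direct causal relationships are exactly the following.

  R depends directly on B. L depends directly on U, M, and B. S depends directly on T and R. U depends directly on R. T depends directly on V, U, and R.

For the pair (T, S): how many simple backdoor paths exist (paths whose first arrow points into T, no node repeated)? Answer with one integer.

3

A backdoor path from T to S is any simple undirected path whose first edge points into T (i.e. leaves T via a parent).
Parents of T: {R, U, V}.
Enumerating:
  P1: T <- R -> S
  P2: T <- U <- R -> S
  P3: T <- U -> L <- B -> R -> S
That exhausts the simple backdoor paths. Count: 3.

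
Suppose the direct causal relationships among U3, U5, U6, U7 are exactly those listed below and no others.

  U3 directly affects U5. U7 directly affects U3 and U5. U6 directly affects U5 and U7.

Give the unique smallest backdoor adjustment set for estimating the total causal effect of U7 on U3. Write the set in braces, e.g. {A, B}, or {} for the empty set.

{}

Variables eligible for adjustment (non-descendants of U7, excluding U7 and U3): {U6}.
Backdoor paths from U7 to U3:
  P1: U7 <- U6 -> U5 <- U3
Each backdoor path contains an unconditioned collider, so every path is already blocked with the empty conditioning set:
  P1: blocked at collider U5 (neither it nor any descendant is in the conditioning set).
The empty set is therefore the unique smallest valid set.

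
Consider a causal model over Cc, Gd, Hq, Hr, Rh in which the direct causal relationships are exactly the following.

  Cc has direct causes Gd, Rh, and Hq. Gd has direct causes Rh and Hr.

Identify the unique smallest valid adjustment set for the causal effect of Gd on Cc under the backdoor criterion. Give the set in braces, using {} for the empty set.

Variables eligible for adjustment (non-descendants of Gd, excluding Gd and Cc): {Hq, Hr, Rh}.
Backdoor paths from Gd to Cc:
  P1: Gd <- Rh -> Cc
The empty set is not sufficient: P1 (Gd <- Rh -> Cc) has no collider blocking it and no conditioned non-collider, so it is open.
Try {Rh}:
  P1: blocked at fork node Rh ∈ conditioning set.
{Rh} contains no descendant of Gd and blocks every backdoor path.
No other singleton works — e.g. {Hq} leaves P1 open — so {Rh} is the unique smallest valid adjustment set.

{Rh}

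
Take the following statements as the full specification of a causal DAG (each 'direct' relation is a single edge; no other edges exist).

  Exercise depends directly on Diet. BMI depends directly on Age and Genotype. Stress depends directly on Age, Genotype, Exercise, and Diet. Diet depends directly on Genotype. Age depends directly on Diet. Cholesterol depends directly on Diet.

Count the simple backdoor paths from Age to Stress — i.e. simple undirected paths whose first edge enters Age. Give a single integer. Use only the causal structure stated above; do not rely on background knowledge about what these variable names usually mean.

3

A backdoor path from Age to Stress is any simple undirected path whose first edge points into Age (i.e. leaves Age via a parent).
Parents of Age: {Diet}.
Enumerating:
  P1: Age <- Diet <- Genotype -> Stress
  P2: Age <- Diet -> Exercise -> Stress
  P3: Age <- Diet -> Stress
That exhausts the simple backdoor paths. Count: 3.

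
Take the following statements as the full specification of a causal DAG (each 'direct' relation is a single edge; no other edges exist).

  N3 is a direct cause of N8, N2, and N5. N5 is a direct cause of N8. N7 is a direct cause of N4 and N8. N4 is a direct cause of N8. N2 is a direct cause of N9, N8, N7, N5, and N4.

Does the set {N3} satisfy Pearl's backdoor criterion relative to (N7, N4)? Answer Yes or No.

Backdoor paths from N7 to N4 (paths whose first edge points into N7):
  P1: N7 <- N2 <- N3 -> N5 -> N8 <- N4
  P2: N7 <- N2 <- N3 -> N8 <- N4
  P3: N7 <- N2 -> N5 <- N3 -> N8 <- N4
  P4: N7 <- N2 -> N5 -> N8 <- N4
  P5: N7 <- N2 -> N4
  P6: N7 <- N2 -> N8 <- N4
Condition 1 (no descendant of N7 in the set): holds — descendants of N7 are {N4, N8}; none are in {N3}.
Condition 2 (every backdoor path blocked by {N3}):
  P1: blocked at fork node N3 ∈ conditioning set.
  P2: blocked at fork node N3 ∈ conditioning set.
  P3: blocked at collider N5 (neither it nor any descendant is in the conditioning set).
  P4: blocked at collider N8 (neither it nor any descendant is in the conditioning set).
  P5: open — no interior node is in the conditioning set.
  P6: blocked at collider N8 (neither it nor any descendant is in the conditioning set).
{N3} does not satisfy the backdoor criterion.

No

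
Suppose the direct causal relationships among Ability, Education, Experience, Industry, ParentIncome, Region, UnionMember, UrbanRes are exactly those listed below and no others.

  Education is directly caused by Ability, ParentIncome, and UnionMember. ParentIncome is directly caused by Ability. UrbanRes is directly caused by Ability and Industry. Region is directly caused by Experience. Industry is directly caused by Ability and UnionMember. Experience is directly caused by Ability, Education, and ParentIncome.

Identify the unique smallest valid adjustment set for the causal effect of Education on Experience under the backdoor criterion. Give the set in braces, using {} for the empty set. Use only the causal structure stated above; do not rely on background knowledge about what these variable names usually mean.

{Ability, ParentIncome}

Variables eligible for adjustment (non-descendants of Education, excluding Education and Experience): {Ability, Industry, ParentIncome, UnionMember, UrbanRes}.
Backdoor paths from Education to Experience:
  P1: Education <- Ability -> ParentIncome -> Experience
  P2: Education <- Ability -> Experience
  P3: Education <- UnionMember -> Industry <- Ability -> ParentIncome -> Experience
  P4: Education <- UnionMember -> Industry <- Ability -> Experience
  P5: Education <- UnionMember -> Industry -> UrbanRes <- Ability -> ParentIncome -> Experience
  P6: Education <- UnionMember -> Industry -> UrbanRes <- Ability -> Experience
  P7: Education <- ParentIncome <- Ability -> Experience
  P8: Education <- ParentIncome -> Experience
The empty set is not sufficient: P1 (Education <- Ability -> ParentIncome -> Experience) has no collider blocking it and no conditioned non-collider, so it is open.
Try {Ability, ParentIncome}:
  P1: blocked at fork node Ability ∈ conditioning set.
  P2: blocked at fork node Ability ∈ conditioning set.
  P3: blocked at collider Industry (neither it nor any descendant is in the conditioning set).
  P4: blocked at collider Industry (neither it nor any descendant is in the conditioning set).
  P5: blocked at collider UrbanRes (neither it nor any descendant is in the conditioning set).
  P6: blocked at collider UrbanRes (neither it nor any descendant is in the conditioning set).
  P7: blocked at chain node ParentIncome ∈ conditioning set.
  P8: blocked at fork node ParentIncome ∈ conditioning set.
{Ability, ParentIncome} contains no descendant of Education and blocks every backdoor path.
Every element of {Ability, ParentIncome} is needed (dropping Ability leaves P2 open; dropping ParentIncome leaves P8 open), so no proper subset is valid.
Among all size-2 subsets of the eligible variables, only {Ability, ParentIncome} blocks every backdoor path, so it is the unique smallest valid adjustment set.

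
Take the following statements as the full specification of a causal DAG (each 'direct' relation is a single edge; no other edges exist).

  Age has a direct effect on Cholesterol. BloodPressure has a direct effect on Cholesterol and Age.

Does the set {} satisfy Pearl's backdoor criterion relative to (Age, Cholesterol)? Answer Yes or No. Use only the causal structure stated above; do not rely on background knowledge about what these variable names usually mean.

Backdoor paths from Age to Cholesterol (paths whose first edge points into Age):
  P1: Age <- BloodPressure -> Cholesterol
Condition 1 (no descendant of Age in the set): holds — descendants of Age are {Cholesterol}; none are in {}.
Condition 2 (every backdoor path blocked by {}):
  P1: open — no interior node is in the conditioning set.
{} does not satisfy the backdoor criterion.

No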